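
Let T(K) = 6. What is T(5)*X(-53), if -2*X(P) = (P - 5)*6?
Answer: 1044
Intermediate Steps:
X(P) = 15 - 3*P (X(P) = -(P - 5)*6/2 = -(-5 + P)*6/2 = -(-30 + 6*P)/2 = 15 - 3*P)
T(5)*X(-53) = 6*(15 - 3*(-53)) = 6*(15 + 159) = 6*174 = 1044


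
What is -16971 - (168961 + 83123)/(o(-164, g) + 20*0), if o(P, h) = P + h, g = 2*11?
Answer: -1078899/71 ≈ -15196.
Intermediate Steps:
g = 22
-16971 - (168961 + 83123)/(o(-164, g) + 20*0) = -16971 - (168961 + 83123)/((-164 + 22) + 20*0) = -16971 - 252084/(-142 + 0) = -16971 - 252084/(-142) = -16971 - 252084*(-1)/142 = -16971 - 1*(-126042/71) = -16971 + 126042/71 = -1078899/71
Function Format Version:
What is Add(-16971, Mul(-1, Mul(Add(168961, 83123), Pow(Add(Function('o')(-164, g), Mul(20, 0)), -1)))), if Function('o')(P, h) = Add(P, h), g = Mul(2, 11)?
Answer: Rational(-1078899, 71) ≈ -15196.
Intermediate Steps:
g = 22
Add(-16971, Mul(-1, Mul(Add(168961, 83123), Pow(Add(Function('o')(-164, g), Mul(20, 0)), -1)))) = Add(-16971, Mul(-1, Mul(Add(168961, 83123), Pow(Add(Add(-164, 22), Mul(20, 0)), -1)))) = Add(-16971, Mul(-1, Mul(252084, Pow(Add(-142, 0), -1)))) = Add(-16971, Mul(-1, Mul(252084, Pow(-142, -1)))) = Add(-16971, Mul(-1, Mul(252084, Rational(-1, 142)))) = Add(-16971, Mul(-1, Rational(-126042, 71))) = Add(-16971, Rational(126042, 71)) = Rational(-1078899, 71)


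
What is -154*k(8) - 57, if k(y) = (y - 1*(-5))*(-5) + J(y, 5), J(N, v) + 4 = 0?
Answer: 10569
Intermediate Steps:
J(N, v) = -4 (J(N, v) = -4 + 0 = -4)
k(y) = -29 - 5*y (k(y) = (y - 1*(-5))*(-5) - 4 = (y + 5)*(-5) - 4 = (5 + y)*(-5) - 4 = (-25 - 5*y) - 4 = -29 - 5*y)
-154*k(8) - 57 = -154*(-29 - 5*8) - 57 = -154*(-29 - 40) - 57 = -154*(-69) - 57 = 10626 - 57 = 10569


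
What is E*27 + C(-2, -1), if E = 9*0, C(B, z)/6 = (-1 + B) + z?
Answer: -24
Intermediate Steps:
C(B, z) = -6 + 6*B + 6*z (C(B, z) = 6*((-1 + B) + z) = 6*(-1 + B + z) = -6 + 6*B + 6*z)
E = 0
E*27 + C(-2, -1) = 0*27 + (-6 + 6*(-2) + 6*(-1)) = 0 + (-6 - 12 - 6) = 0 - 24 = -24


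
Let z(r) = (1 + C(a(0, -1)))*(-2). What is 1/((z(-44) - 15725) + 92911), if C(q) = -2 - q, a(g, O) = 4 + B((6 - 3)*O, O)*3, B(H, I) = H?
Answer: 1/77178 ≈ 1.2957e-5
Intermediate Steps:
a(g, O) = 4 + 9*O (a(g, O) = 4 + ((6 - 3)*O)*3 = 4 + (3*O)*3 = 4 + 9*O)
z(r) = -8 (z(r) = (1 + (-2 - (4 + 9*(-1))))*(-2) = (1 + (-2 - (4 - 9)))*(-2) = (1 + (-2 - 1*(-5)))*(-2) = (1 + (-2 + 5))*(-2) = (1 + 3)*(-2) = 4*(-2) = -8)
1/((z(-44) - 15725) + 92911) = 1/((-8 - 15725) + 92911) = 1/(-15733 + 92911) = 1/77178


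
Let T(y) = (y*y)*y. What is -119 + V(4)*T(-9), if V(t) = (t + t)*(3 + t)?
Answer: -40943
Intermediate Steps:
T(y) = y**3 (T(y) = y**2*y = y**3)
V(t) = 2*t*(3 + t) (V(t) = (2*t)*(3 + t) = 2*t*(3 + t))
-119 + V(4)*T(-9) = -119 + (2*4*(3 + 4))*(-9)**3 = -119 + (2*4*7)*(-729) = -119 + 56*(-729) = -119 - 40824 = -40943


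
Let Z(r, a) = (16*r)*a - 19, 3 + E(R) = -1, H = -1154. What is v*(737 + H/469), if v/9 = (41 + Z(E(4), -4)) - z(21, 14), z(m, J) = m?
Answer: 796826187/469 ≈ 1.6990e+6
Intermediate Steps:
E(R) = -4 (E(R) = -3 - 1 = -4)
Z(r, a) = -19 + 16*a*r (Z(r, a) = 16*a*r - 19 = -19 + 16*a*r)
v = 2313 (v = 9*((41 + (-19 + 16*(-4)*(-4))) - 1*21) = 9*((41 + (-19 + 256)) - 21) = 9*((41 + 237) - 21) = 9*(278 - 21) = 9*257 = 2313)
v*(737 + H/469) = 2313*(737 - 1154/469) = 2313*(344499/469) = 796826187/469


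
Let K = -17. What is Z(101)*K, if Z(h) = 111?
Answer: -1887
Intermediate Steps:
Z(101)*K = 111*(-17) = -1887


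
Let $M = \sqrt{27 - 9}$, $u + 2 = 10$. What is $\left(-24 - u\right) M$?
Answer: $- 96 \sqrt{2} \approx -135.76$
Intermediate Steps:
$u = 8$ ($u = -2 + 10 = 8$)
$M = 3 \sqrt{2}$ ($M = \sqrt{18} = 3 \sqrt{2} \approx 4.2426$)
$\left(-24 - u\right) M = \left(-24 - 8\right) 3 \sqrt{2} = - 32 \cdot 3 \sqrt{2} = - 96 \sqrt{2}$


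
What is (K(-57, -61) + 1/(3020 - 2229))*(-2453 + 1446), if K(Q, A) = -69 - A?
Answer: 6371289/791 ≈ 8054.7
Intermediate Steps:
(K(-57, -61) + 1/(3020 - 2229))*(-2453 + 1446) = ((-69 - 1*(-61)) + 1/(3020 - 2229))*(-2453 + 1446) = ((-69 + 61) + 1/791)*(-1007) = (-8 + 1/791)*(-1007) = -6327/791*(-1007) = 6371289/791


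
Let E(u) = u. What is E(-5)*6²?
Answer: -180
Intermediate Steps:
E(-5)*6² = -5*6² = -5*36 = -180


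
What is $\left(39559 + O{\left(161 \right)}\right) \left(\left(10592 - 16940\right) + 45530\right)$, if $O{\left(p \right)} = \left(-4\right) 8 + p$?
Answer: $1555055216$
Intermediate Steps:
$O{\left(p \right)} = -32 + p$
$\left(39559 + O{\left(161 \right)}\right) \left(\left(10592 - 16940\right) + 45530\right) = \left(39559 + \left(-32 + 161\right)\right) \left(\left(10592 - 16940\right) + 45530\right) = \left(39559 + 129\right) \left(\left(10592 - 16940\right) + 45530\right) = 39688 \left(-6348 + 45530\right) = 39688 \cdot 39182 = 1555055216$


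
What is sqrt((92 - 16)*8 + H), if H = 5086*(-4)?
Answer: 2*I*sqrt(4934) ≈ 140.48*I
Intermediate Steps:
H = -20344
sqrt((92 - 16)*8 + H) = sqrt((92 - 16)*8 - 20344) = sqrt(76*8 - 20344) = sqrt(608 - 20344) = sqrt(-19736) = 2*I*sqrt(4934)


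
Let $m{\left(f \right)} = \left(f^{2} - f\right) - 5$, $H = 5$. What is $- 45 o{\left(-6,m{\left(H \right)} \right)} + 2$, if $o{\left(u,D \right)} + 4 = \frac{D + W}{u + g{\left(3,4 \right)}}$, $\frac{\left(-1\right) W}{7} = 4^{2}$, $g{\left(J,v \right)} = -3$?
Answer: $-303$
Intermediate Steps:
$W = -112$ ($W = - 7 \cdot 4^{2} = \left(-7\right) 16 = -112$)
$m{\left(f \right)} = -5 + f^{2} - f$
$o{\left(u,D \right)} = -4 + \frac{-112 + D}{-3 + u}$ ($o{\left(u,D \right)} = -4 + \frac{D - 112}{u - 3} = -4 + \frac{-112 + D}{-3 + u}$)
$- 45 o{\left(-6,m{\left(H \right)} \right)} + 2 = - 45 \frac{-100 - \left(10 - 25\right) - -24}{-3 - 6} + 2 = - 45 \frac{-100 - -15 + 24}{-9} + 2 = - 45 \left(- \frac{-100 + 15 + 24}{9}\right) + 2 = - 45 \left(\left(- \frac{1}{9}\right) \left(-61\right)\right) + 2 = \left(-45\right) \frac{61}{9} + 2 = -305 + 2 = -303$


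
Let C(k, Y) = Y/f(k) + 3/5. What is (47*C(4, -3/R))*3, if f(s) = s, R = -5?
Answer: 423/4 ≈ 105.75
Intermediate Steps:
C(k, Y) = ⅗ + Y/k (C(k, Y) = Y/k + 3/5 = Y/k + 3*(⅕) = Y/k + ⅗ = ⅗ + Y/k)
(47*C(4, -3/R))*3 = (47*(⅗ - 3/(-5)/4))*3 = (47*(⅗ - 3*(-⅕)*(¼)))*3 = (47*(⅗ + (⅗)*(¼)))*3 = (47*(⅗ + 3/20))*3 = (47*(¾))*3 = (141/4)*3 = 423/4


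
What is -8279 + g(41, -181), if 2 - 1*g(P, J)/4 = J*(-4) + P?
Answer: -11331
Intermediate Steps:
g(P, J) = 8 - 4*P + 16*J (g(P, J) = 8 - 4*(J*(-4) + P) = 8 - 4*(-4*J + P) = 8 - 4*(P - 4*J) = 8 + (-4*P + 16*J) = 8 - 4*P + 16*J)
-8279 + g(41, -181) = -8279 + (8 - 4*41 + 16*(-181)) = -8279 + (8 - 164 - 2896) = -8279 - 3052 = -11331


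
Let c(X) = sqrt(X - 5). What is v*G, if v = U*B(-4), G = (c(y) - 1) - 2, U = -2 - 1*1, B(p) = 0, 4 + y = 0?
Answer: 0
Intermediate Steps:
y = -4 (y = -4 + 0 = -4)
c(X) = sqrt(-5 + X)
U = -3 (U = -2 - 1 = -3)
G = -3 + 3*I (G = (sqrt(-5 - 4) - 1) - 2 = (sqrt(-9) - 1) - 2 = (3*I - 1) - 2 = (-1 + 3*I) - 2 = -3 + 3*I ≈ -3.0 + 3.0*I)
v = 0 (v = -3*0 = 0)
v*G = 0*(-3 + 3*I) = 0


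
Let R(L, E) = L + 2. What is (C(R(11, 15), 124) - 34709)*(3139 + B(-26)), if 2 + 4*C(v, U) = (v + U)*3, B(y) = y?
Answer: -430923251/4 ≈ -1.0773e+8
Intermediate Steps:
R(L, E) = 2 + L
C(v, U) = -½ + 3*U/4 + 3*v/4 (C(v, U) = -½ + ((v + U)*3)/4 = -½ + ((U + v)*3)/4 = -½ + (3*U + 3*v)/4 = -½ + (3*U/4 + 3*v/4) = -½ + 3*U/4 + 3*v/4)
(C(R(11, 15), 124) - 34709)*(3139 + B(-26)) = ((-½ + (¾)*124 + 3*(2 + 11)/4) - 34709)*(3139 - 26) = ((-½ + 93 + (¾)*13) - 34709)*3113 = ((-½ + 93 + 39/4) - 34709)*3113 = (409/4 - 34709)*3113 = -138427/4*3113 = -430923251/4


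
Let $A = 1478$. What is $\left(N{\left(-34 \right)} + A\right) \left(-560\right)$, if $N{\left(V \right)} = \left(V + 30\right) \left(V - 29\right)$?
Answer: $-968800$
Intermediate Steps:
$N{\left(V \right)} = \left(-29 + V\right) \left(30 + V\right)$ ($N{\left(V \right)} = \left(30 + V\right) \left(-29 + V\right) = \left(-29 + V\right) \left(30 + V\right)$)
$\left(N{\left(-34 \right)} + A\right) \left(-560\right) = \left(\left(-870 - 34 + \left(-34\right)^{2}\right) + 1478\right) \left(-560\right) = \left(\left(-870 - 34 + 1156\right) + 1478\right) \left(-560\right) = \left(252 + 1478\right) \left(-560\right) = 1730 \left(-560\right) = -968800$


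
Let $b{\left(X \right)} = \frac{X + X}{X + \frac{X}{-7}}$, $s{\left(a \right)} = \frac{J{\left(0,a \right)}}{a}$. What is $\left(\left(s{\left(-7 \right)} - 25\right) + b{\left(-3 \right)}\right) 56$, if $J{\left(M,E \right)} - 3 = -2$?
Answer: $- \frac{3832}{3} \approx -1277.3$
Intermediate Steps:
$J{\left(M,E \right)} = 1$ ($J{\left(M,E \right)} = 3 - 2 = 1$)
$s{\left(a \right)} = \frac{1}{a}$ ($s{\left(a \right)} = 1 \frac{1}{a} = \frac{1}{a}$)
$b{\left(X \right)} = \frac{7}{3}$ ($b{\left(X \right)} = \frac{2 X}{X + X \left(- \frac{1}{7}\right)} = \frac{2 X}{X - \frac{X}{7}} = \frac{2 X}{\frac{6}{7} X} = 2 X \frac{7}{6 X} = \frac{7}{3}$)
$\left(\left(s{\left(-7 \right)} - 25\right) + b{\left(-3 \right)}\right) 56 = \left(\left(\frac{1}{-7} - 25\right) + \frac{7}{3}\right) 56 = \left(\left(- \frac{1}{7} - 25\right) + \frac{7}{3}\right) 56 = \left(- \frac{176}{7} + \frac{7}{3}\right) 56 = \left(- \frac{479}{21}\right) 56 = - \frac{3832}{3}$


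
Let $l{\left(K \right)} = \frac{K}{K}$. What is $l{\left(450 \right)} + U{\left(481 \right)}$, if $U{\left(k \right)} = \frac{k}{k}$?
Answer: $2$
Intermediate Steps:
$U{\left(k \right)} = 1$
$l{\left(K \right)} = 1$
$l{\left(450 \right)} + U{\left(481 \right)} = 1 + 1 = 2$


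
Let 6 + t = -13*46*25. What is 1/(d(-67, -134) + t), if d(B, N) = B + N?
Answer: -1/15157 ≈ -6.5976e-5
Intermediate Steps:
t = -14956 (t = -6 - 13*46*25 = -6 - 598*25 = -6 - 14950 = -14956)
1/(d(-67, -134) + t) = 1/((-67 - 134) - 14956) = 1/(-201 - 14956) = 1/(-15157) = -1/15157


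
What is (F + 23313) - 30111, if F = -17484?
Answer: -24282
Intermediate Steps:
(F + 23313) - 30111 = (-17484 + 23313) - 30111 = 5829 - 30111 = -24282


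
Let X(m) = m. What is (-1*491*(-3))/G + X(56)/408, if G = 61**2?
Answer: 101170/189771 ≈ 0.53312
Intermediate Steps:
G = 3721
(-1*491*(-3))/G + X(56)/408 = (-1*491*(-3))/3721 + 56/408 = -491*(-3)*(1/3721) + 56*(1/408) = 1473*(1/3721) + 7/51 = 1473/3721 + 7/51 = 101170/189771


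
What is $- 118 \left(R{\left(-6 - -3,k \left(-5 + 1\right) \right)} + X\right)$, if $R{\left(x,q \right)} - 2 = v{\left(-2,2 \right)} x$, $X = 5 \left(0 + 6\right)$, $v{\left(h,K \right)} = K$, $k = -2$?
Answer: $-3068$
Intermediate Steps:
$X = 30$ ($X = 5 \cdot 6 = 30$)
$R{\left(x,q \right)} = 2 + 2 x$
$- 118 \left(R{\left(-6 - -3,k \left(-5 + 1\right) \right)} + X\right) = - 118 \left(\left(2 + 2 \left(-6 - -3\right)\right) + 30\right) = - 118 \left(\left(2 + 2 \left(-6 + 3\right)\right) + 30\right) = - 118 \left(\left(2 + 2 \left(-3\right)\right) + 30\right) = - 118 \left(\left(2 - 6\right) + 30\right) = - 118 \left(-4 + 30\right) = \left(-118\right) 26 = -3068$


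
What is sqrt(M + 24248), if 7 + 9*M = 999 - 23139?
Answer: sqrt(196085)/3 ≈ 147.60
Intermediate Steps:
M = -22147/9 (M = -7/9 + (999 - 23139)/9 = -7/9 + (1/9)*(-22140) = -7/9 - 2460 = -22147/9 ≈ -2460.8)
sqrt(M + 24248) = sqrt(-22147/9 + 24248) = sqrt(196085/9) = sqrt(196085)/3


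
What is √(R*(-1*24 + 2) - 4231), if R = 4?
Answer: I*√4319 ≈ 65.719*I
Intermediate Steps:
√(R*(-1*24 + 2) - 4231) = √(4*(-1*24 + 2) - 4231) = √(4*(-24 + 2) - 4231) = √(4*(-22) - 4231) = √(-88 - 4231) = √(-4319) = I*√4319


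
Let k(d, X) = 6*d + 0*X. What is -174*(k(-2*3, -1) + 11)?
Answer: 4350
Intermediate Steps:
k(d, X) = 6*d (k(d, X) = 6*d + 0 = 6*d)
-174*(k(-2*3, -1) + 11) = -174*(6*(-2*3) + 11) = -174*(6*(-6) + 11) = -174*(-36 + 11) = -174*(-25) = -29*(-150) = 4350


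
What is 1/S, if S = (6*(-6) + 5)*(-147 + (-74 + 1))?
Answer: 1/6820 ≈ 0.00014663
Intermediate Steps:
S = 6820 (S = (-36 + 5)*(-147 - 73) = -31*(-220) = 6820)
1/S = 1/6820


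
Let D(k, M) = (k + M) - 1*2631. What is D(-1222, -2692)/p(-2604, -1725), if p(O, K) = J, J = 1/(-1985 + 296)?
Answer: 11054505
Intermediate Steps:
J = -1/1689 (J = 1/(-1689) = -1/1689 ≈ -0.00059207)
D(k, M) = -2631 + M + k (D(k, M) = (M + k) - 2631 = -2631 + M + k)
p(O, K) = -1/1689
D(-1222, -2692)/p(-2604, -1725) = (-2631 - 2692 - 1222)/(-1/1689) = -6545*(-1689) = 11054505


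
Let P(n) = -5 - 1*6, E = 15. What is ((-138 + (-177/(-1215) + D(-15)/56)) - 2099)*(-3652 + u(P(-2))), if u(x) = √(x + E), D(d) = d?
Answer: 18519344815/2268 ≈ 8.1655e+6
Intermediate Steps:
P(n) = -11 (P(n) = -5 - 6 = -11)
u(x) = √(15 + x) (u(x) = √(x + 15) = √(15 + x))
((-138 + (-177/(-1215) + D(-15)/56)) - 2099)*(-3652 + u(P(-2))) = ((-138 + (-177/(-1215) - 15/56)) - 2099)*(-3652 + √(15 - 11)) = ((-138 + (-177*(-1/1215) - 15*1/56)) - 2099)*(-3652 + √4) = ((-138 + (59/405 - 15/56)) - 2099)*(-3652 + 2) = ((-138 - 2771/22680) - 2099)*(-3650) = (-3132611/22680 - 2099)*(-3650) = -50737931/22680*(-3650) = 18519344815/2268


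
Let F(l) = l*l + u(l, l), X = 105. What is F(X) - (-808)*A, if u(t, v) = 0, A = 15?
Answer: 23145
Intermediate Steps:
F(l) = l² (F(l) = l*l + 0 = l² + 0 = l²)
F(X) - (-808)*A = 105² - (-808)*15 = 11025 - 1*(-12120) = 11025 + 12120 = 23145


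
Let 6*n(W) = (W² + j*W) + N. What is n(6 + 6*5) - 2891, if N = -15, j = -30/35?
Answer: -37557/14 ≈ -2682.6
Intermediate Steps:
j = -6/7 (j = -30*1/35 = -6/7 ≈ -0.85714)
n(W) = -5/2 - W/7 + W²/6 (n(W) = ((W² - 6*W/7) - 15)/6 = (-15 + W² - 6*W/7)/6 = -5/2 - W/7 + W²/6)
n(6 + 6*5) - 2891 = (-5/2 - (6 + 6*5)/7 + (6 + 6*5)²/6) - 2891 = (-5/2 - (6 + 30)/7 + (6 + 30)²/6) - 2891 = (-5/2 - ⅐*36 + (⅙)*36²) - 2891 = (-5/2 - 36/7 + (⅙)*1296) - 2891 = (-5/2 - 36/7 + 216) - 2891 = 2917/14 - 2891 = -37557/14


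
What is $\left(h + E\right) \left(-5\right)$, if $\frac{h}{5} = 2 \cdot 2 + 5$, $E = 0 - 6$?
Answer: $-195$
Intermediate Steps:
$E = -6$ ($E = 0 - 6 = -6$)
$h = 45$ ($h = 5 \left(2 \cdot 2 + 5\right) = 5 \left(4 + 5\right) = 5 \cdot 9 = 45$)
$\left(h + E\right) \left(-5\right) = \left(45 - 6\right) \left(-5\right) = 39 \left(-5\right) = -195$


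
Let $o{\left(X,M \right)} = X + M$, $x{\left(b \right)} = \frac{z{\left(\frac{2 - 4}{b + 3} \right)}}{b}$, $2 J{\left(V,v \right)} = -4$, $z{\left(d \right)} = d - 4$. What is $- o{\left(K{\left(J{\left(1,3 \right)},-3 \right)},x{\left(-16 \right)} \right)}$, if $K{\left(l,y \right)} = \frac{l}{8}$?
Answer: $\frac{1}{104} \approx 0.0096154$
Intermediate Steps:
$z{\left(d \right)} = -4 + d$
$J{\left(V,v \right)} = -2$ ($J{\left(V,v \right)} = \frac{1}{2} \left(-4\right) = -2$)
$x{\left(b \right)} = \frac{-4 - \frac{2}{3 + b}}{b}$ ($x{\left(b \right)} = \frac{-4 + \frac{2 - 4}{b + 3}}{b} = \frac{-4 - \frac{2}{3 + b}}{b}$)
$K{\left(l,y \right)} = \frac{l}{8}$ ($K{\left(l,y \right)} = l \frac{1}{8} = \frac{l}{8}$)
$o{\left(X,M \right)} = M + X$
$- o{\left(K{\left(J{\left(1,3 \right)},-3 \right)},x{\left(-16 \right)} \right)} = - (\frac{2 \left(-7 - -32\right)}{\left(-16\right) \left(3 - 16\right)} + \frac{1}{8} \left(-2\right)) = - (2 \left(- \frac{1}{16}\right) \frac{1}{-13} \left(-7 + 32\right) - \frac{1}{4}) = - (2 \left(- \frac{1}{16}\right) \left(- \frac{1}{13}\right) 25 - \frac{1}{4}) = - (\frac{25}{104} - \frac{1}{4}) = \left(-1\right) \left(- \frac{1}{104}\right) = \frac{1}{104}$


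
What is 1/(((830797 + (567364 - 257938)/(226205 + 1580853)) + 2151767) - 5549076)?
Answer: -903529/2318917866135 ≈ -3.8963e-7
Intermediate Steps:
1/(((830797 + (567364 - 257938)/(226205 + 1580853)) + 2151767) - 5549076) = 1/(((830797 + 309426/1807058) + 2151767) - 5549076) = 1/(((830797 + 309426*(1/1807058)) + 2151767) - 5549076) = 1/(((830797 + 154713/903529) + 2151767) - 5549076) = 1/((750649337326/903529 + 2151767) - 5549076) = 1/(2694833223069/903529 - 5549076) = 1/(-2318917866135/903529) = -903529/2318917866135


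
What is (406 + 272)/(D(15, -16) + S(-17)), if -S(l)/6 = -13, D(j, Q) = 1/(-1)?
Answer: 678/77 ≈ 8.8052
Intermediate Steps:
D(j, Q) = -1
S(l) = 78 (S(l) = -6*(-13) = 78)
(406 + 272)/(D(15, -16) + S(-17)) = (406 + 272)/(-1 + 78) = 678/77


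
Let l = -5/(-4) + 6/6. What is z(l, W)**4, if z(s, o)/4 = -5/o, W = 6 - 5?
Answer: 160000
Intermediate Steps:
W = 1
l = 9/4 (l = -5*(-1/4) + 6*(1/6) = 5/4 + 1 = 9/4 ≈ 2.2500)
z(s, o) = -20/o (z(s, o) = 4*(-5/o) = -20/o)
z(l, W)**4 = (-20/1)**4 = (-20*1)**4 = (-20)**4 = 160000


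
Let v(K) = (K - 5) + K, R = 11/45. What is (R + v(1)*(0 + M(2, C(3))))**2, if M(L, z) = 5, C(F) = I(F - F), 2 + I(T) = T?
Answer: 440896/2025 ≈ 217.73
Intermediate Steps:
I(T) = -2 + T
C(F) = -2 (C(F) = -2 + (F - F) = -2 + 0 = -2)
R = 11/45 (R = 11*(1/45) = 11/45 ≈ 0.24444)
v(K) = -5 + 2*K (v(K) = (-5 + K) + K = -5 + 2*K)
(R + v(1)*(0 + M(2, C(3))))**2 = (11/45 + (-5 + 2*1)*(0 + 5))**2 = (11/45 + (-5 + 2)*5)**2 = (11/45 - 3*5)**2 = (11/45 - 15)**2 = (-664/45)**2 = 440896/2025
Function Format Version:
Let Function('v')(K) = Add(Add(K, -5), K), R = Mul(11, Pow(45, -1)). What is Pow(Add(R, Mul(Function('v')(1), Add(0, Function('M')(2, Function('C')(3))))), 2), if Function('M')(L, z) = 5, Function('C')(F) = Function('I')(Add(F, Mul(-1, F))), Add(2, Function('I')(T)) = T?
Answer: Rational(440896, 2025) ≈ 217.73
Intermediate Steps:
Function('I')(T) = Add(-2, T)
Function('C')(F) = -2 (Function('C')(F) = Add(-2, Add(F, Mul(-1, F))) = Add(-2, 0) = -2)
R = Rational(11, 45) (R = Mul(11, Rational(1, 45)) = Rational(11, 45) ≈ 0.24444)
Function('v')(K) = Add(-5, Mul(2, K)) (Function('v')(K) = Add(Add(-5, K), K) = Add(-5, Mul(2, K)))
Pow(Add(R, Mul(Function('v')(1), Add(0, Function('M')(2, Function('C')(3))))), 2) = Pow(Add(Rational(11, 45), Mul(Add(-5, Mul(2, 1)), Add(0, 5))), 2) = Pow(Add(Rational(11, 45), Mul(Add(-5, 2), 5)), 2) = Pow(Add(Rational(11, 45), Mul(-3, 5)), 2) = Pow(Add(Rational(11, 45), -15), 2) = Pow(Rational(-664, 45), 2) = Rational(440896, 2025)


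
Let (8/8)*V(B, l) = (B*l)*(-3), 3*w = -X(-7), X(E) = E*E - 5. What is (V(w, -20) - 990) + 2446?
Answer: 576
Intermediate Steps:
X(E) = -5 + E² (X(E) = E² - 5 = -5 + E²)
w = -44/3 (w = (-(-5 + (-7)²))/3 = (-(-5 + 49))/3 = (-1*44)/3 = (⅓)*(-44) = -44/3 ≈ -14.667)
V(B, l) = -3*B*l (V(B, l) = (B*l)*(-3) = -3*B*l)
(V(w, -20) - 990) + 2446 = (-3*(-44/3)*(-20) - 990) + 2446 = (-880 - 990) + 2446 = -1870 + 2446 = 576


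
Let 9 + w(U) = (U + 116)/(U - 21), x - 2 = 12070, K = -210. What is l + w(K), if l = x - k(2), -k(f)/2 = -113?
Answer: 2734441/231 ≈ 11837.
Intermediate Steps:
x = 12072 (x = 2 + 12070 = 12072)
k(f) = 226 (k(f) = -2*(-113) = 226)
l = 11846 (l = 12072 - 1*226 = 12072 - 226 = 11846)
w(U) = -9 + (116 + U)/(-21 + U) (w(U) = -9 + (U + 116)/(U - 21) = -9 + (116 + U)/(-21 + U))
l + w(K) = 11846 + (305 - 8*(-210))/(-21 - 210) = 11846 + (305 + 1680)/(-231) = 11846 - 1/231*1985 = 11846 - 1985/231 = 2734441/231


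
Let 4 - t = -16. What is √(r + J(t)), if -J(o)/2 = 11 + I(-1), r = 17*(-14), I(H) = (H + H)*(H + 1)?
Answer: 2*I*√65 ≈ 16.125*I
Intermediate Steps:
I(H) = 2*H*(1 + H) (I(H) = (2*H)*(1 + H) = 2*H*(1 + H))
t = 20 (t = 4 - 1*(-16) = 4 + 16 = 20)
r = -238
J(o) = -22 (J(o) = -2*(11 + 2*(-1)*(1 - 1)) = -2*(11 + 2*(-1)*0) = -2*(11 + 0) = -2*11 = -22)
√(r + J(t)) = √(-238 - 22) = √(-260) = 2*I*√65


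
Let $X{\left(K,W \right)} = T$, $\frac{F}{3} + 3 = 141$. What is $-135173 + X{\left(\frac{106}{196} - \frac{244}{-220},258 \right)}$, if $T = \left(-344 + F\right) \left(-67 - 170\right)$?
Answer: $-151763$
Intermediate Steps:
$F = 414$ ($F = -9 + 3 \cdot 141 = -9 + 423 = 414$)
$T = -16590$ ($T = \left(-344 + 414\right) \left(-67 - 170\right) = 70 \left(-237\right) = -16590$)
$X{\left(K,W \right)} = -16590$
$-135173 + X{\left(\frac{106}{196} - \frac{244}{-220},258 \right)} = -135173 - 16590 = -151763$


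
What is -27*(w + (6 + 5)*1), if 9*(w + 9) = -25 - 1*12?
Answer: 57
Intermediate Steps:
w = -118/9 (w = -9 + (-25 - 1*12)/9 = -9 + (-25 - 12)/9 = -9 + (⅑)*(-37) = -9 - 37/9 = -118/9 ≈ -13.111)
-27*(w + (6 + 5)*1) = -27*(-118/9 + (6 + 5)*1) = -27*(-118/9 + 11*1) = -27*(-118/9 + 11) = -27*(-19/9) = 57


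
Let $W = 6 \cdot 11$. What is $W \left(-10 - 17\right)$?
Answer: $-1782$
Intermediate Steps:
$W = 66$
$W \left(-10 - 17\right) = 66 \left(-10 - 17\right) = 66 \left(-27\right) = -1782$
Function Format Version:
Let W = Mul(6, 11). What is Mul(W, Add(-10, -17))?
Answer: -1782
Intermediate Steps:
W = 66
Mul(W, Add(-10, -17)) = Mul(66, Add(-10, -17)) = Mul(66, -27) = -1782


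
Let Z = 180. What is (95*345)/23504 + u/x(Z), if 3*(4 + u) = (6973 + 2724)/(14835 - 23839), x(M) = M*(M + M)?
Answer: 717073229519/514260938880 ≈ 1.3944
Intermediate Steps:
x(M) = 2*M² (x(M) = M*(2*M) = 2*M²)
u = -117745/27012 (u = -4 + ((6973 + 2724)/(14835 - 23839))/3 = -4 + (9697/(-9004))/3 = -4 + (9697*(-1/9004))/3 = -4 + (⅓)*(-9697/9004) = -4 - 9697/27012 = -117745/27012 ≈ -4.3590)
(95*345)/23504 + u/x(Z) = (95*345)/23504 - 117745/(27012*(2*180²)) = 32775*(1/23504) - 117745/(27012*(2*32400)) = 32775/23504 - 117745/27012/64800 = 32775/23504 - 117745/27012*1/64800 = 32775/23504 - 23549/350075520 = 717073229519/514260938880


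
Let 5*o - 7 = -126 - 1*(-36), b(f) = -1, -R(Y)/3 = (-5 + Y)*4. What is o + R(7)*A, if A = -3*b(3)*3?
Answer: -1163/5 ≈ -232.60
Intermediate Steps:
R(Y) = 60 - 12*Y (R(Y) = -3*(-5 + Y)*4 = -3*(-20 + 4*Y) = 60 - 12*Y)
A = 9 (A = -3*(-1)*3 = -(-3)*3 = -1*(-9) = 9)
o = -83/5 (o = 7/5 + (-126 - 1*(-36))/5 = 7/5 + (-126 + 36)/5 = 7/5 + (⅕)*(-90) = 7/5 - 18 = -83/5 ≈ -16.600)
o + R(7)*A = -83/5 + (60 - 12*7)*9 = -83/5 + (60 - 84)*9 = -83/5 - 24*9 = -83/5 - 216 = -1163/5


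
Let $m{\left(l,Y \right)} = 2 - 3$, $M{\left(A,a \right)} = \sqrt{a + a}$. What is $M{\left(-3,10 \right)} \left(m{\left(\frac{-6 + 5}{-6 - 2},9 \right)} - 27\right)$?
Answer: $- 56 \sqrt{5} \approx -125.22$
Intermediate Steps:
$M{\left(A,a \right)} = \sqrt{2} \sqrt{a}$ ($M{\left(A,a \right)} = \sqrt{2 a} = \sqrt{2} \sqrt{a}$)
$m{\left(l,Y \right)} = -1$
$M{\left(-3,10 \right)} \left(m{\left(\frac{-6 + 5}{-6 - 2},9 \right)} - 27\right) = \sqrt{2} \sqrt{10} \left(-1 - 27\right) = 2 \sqrt{5} \left(-28\right) = - 56 \sqrt{5}$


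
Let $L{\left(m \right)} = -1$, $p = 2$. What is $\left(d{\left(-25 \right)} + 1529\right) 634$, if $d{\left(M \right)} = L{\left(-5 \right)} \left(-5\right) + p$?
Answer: $973824$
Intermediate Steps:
$d{\left(M \right)} = 7$ ($d{\left(M \right)} = \left(-1\right) \left(-5\right) + 2 = 5 + 2 = 7$)
$\left(d{\left(-25 \right)} + 1529\right) 634 = \left(7 + 1529\right) 634 = 1536 \cdot 634 = 973824$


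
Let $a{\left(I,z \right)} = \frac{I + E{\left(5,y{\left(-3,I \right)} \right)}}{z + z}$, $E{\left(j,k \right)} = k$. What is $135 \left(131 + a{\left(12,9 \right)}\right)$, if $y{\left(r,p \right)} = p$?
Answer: $17865$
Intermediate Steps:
$a{\left(I,z \right)} = \frac{I}{z}$ ($a{\left(I,z \right)} = \frac{I + I}{z + z} = \frac{2 I}{2 z} = 2 I \frac{1}{2 z} = \frac{I}{z}$)
$135 \left(131 + a{\left(12,9 \right)}\right) = 135 \left(131 + \frac{12}{9}\right) = 135 \left(131 + 12 \cdot \frac{1}{9}\right) = 135 \left(131 + \frac{4}{3}\right) = 135 \cdot \frac{397}{3} = 17865$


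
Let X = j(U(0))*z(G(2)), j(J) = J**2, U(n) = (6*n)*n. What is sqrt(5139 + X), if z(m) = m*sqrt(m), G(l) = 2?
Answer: 3*sqrt(571) ≈ 71.687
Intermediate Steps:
z(m) = m**(3/2)
U(n) = 6*n**2
X = 0 (X = (6*0**2)**2*2**(3/2) = (6*0)**2*(2*sqrt(2)) = 0**2*(2*sqrt(2)) = 0*(2*sqrt(2)) = 0)
sqrt(5139 + X) = sqrt(5139 + 0) = sqrt(5139) = 3*sqrt(571)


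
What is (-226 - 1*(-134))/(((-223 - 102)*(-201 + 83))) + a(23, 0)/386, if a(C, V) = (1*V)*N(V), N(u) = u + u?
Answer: -46/19175 ≈ -0.0023990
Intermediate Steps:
N(u) = 2*u
a(C, V) = 2*V² (a(C, V) = (1*V)*(2*V) = V*(2*V) = 2*V²)
(-226 - 1*(-134))/(((-223 - 102)*(-201 + 83))) + a(23, 0)/386 = (-226 - 1*(-134))/(((-223 - 102)*(-201 + 83))) + (2*0²)/386 = (-226 + 134)/((-325*(-118))) + (2*0)*(1/386) = -92/38350 + 0*(1/386) = -92*1/38350 + 0 = -46/19175 + 0 = -46/19175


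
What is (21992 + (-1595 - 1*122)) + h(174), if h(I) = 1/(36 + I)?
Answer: 4257751/210 ≈ 20275.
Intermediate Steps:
(21992 + (-1595 - 1*122)) + h(174) = (21992 + (-1595 - 1*122)) + 1/(36 + 174) = (21992 + (-1595 - 122)) + 1/210 = (21992 - 1717) + 1/210 = 20275 + 1/210 = 4257751/210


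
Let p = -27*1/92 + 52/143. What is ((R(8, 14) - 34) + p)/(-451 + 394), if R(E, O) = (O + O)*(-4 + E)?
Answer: -79007/57684 ≈ -1.3697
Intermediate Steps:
R(E, O) = 2*O*(-4 + E) (R(E, O) = (2*O)*(-4 + E) = 2*O*(-4 + E))
p = 71/1012 (p = -27*1/92 + 52*(1/143) = -27/92 + 4/11 = 71/1012 ≈ 0.070158)
((R(8, 14) - 34) + p)/(-451 + 394) = ((2*14*(-4 + 8) - 34) + 71/1012)/(-451 + 394) = ((2*14*4 - 34) + 71/1012)/(-57) = ((112 - 34) + 71/1012)*(-1/57) = (78 + 71/1012)*(-1/57) = (79007/1012)*(-1/57) = -79007/57684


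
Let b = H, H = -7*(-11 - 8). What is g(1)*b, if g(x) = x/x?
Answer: 133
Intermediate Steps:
H = 133 (H = -7*(-19) = 133)
b = 133
g(x) = 1
g(1)*b = 1*133 = 133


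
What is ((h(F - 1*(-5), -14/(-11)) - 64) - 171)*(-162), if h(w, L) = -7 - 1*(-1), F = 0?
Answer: 39042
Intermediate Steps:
h(w, L) = -6 (h(w, L) = -7 + 1 = -6)
((h(F - 1*(-5), -14/(-11)) - 64) - 171)*(-162) = ((-6 - 64) - 171)*(-162) = (-70 - 171)*(-162) = -241*(-162) = 39042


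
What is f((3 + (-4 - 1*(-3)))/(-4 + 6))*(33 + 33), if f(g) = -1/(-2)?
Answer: 33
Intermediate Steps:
f(g) = ½ (f(g) = -1*(-½) = ½)
f((3 + (-4 - 1*(-3)))/(-4 + 6))*(33 + 33) = (33 + 33)/2 = (½)*66 = 33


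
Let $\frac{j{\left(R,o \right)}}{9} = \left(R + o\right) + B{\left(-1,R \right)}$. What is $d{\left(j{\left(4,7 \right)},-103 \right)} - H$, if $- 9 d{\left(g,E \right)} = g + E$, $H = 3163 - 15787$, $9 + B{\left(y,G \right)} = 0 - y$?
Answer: $\frac{113692}{9} \approx 12632.0$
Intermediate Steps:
$B{\left(y,G \right)} = -9 - y$ ($B{\left(y,G \right)} = -9 + \left(0 - y\right) = -9 - y$)
$H = -12624$
$j{\left(R,o \right)} = -72 + 9 R + 9 o$ ($j{\left(R,o \right)} = 9 \left(\left(R + o\right) - 8\right) = 9 \left(-8 + R + o\right) = -72 + 9 R + 9 o$)
$d{\left(g,E \right)} = - \frac{E}{9} - \frac{g}{9}$ ($d{\left(g,E \right)} = - \frac{g + E}{9} = - \frac{E + g}{9} = - \frac{E}{9} - \frac{g}{9}$)
$d{\left(j{\left(4,7 \right)},-103 \right)} - H = \left(\left(- \frac{1}{9}\right) \left(-103\right) - \frac{-72 + 9 \cdot 4 + 9 \cdot 7}{9}\right) - -12624 = \left(\frac{103}{9} - \frac{-72 + 36 + 63}{9}\right) + 12624 = \left(\frac{103}{9} - 3\right) + 12624 = \frac{76}{9} + 12624 = \frac{113692}{9}$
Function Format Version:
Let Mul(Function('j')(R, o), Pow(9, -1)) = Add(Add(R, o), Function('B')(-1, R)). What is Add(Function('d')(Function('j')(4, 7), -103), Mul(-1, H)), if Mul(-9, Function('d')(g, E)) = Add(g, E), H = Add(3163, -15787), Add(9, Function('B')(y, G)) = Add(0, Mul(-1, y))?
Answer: Rational(113692, 9) ≈ 12632.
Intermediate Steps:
Function('B')(y, G) = Add(-9, Mul(-1, y)) (Function('B')(y, G) = Add(-9, Add(0, Mul(-1, y))) = Add(-9, Mul(-1, y)))
H = -12624
Function('j')(R, o) = Add(-72, Mul(9, R), Mul(9, o)) (Function('j')(R, o) = Mul(9, Add(Add(R, o), Add(-9, Mul(-1, -1)))) = Mul(9, Add(Add(R, o), Add(-9, 1))) = Mul(9, Add(Add(R, o), -8)) = Mul(9, Add(-8, R, o)) = Add(-72, Mul(9, R), Mul(9, o)))
Function('d')(g, E) = Add(Mul(Rational(-1, 9), E), Mul(Rational(-1, 9), g)) (Function('d')(g, E) = Mul(Rational(-1, 9), Add(g, E)) = Mul(Rational(-1, 9), Add(E, g)) = Add(Mul(Rational(-1, 9), E), Mul(Rational(-1, 9), g)))
Add(Function('d')(Function('j')(4, 7), -103), Mul(-1, H)) = Add(Add(Mul(Rational(-1, 9), -103), Mul(Rational(-1, 9), Add(-72, Mul(9, 4), Mul(9, 7)))), Mul(-1, -12624)) = Add(Add(Rational(103, 9), Mul(Rational(-1, 9), Add(-72, 36, 63))), 12624) = Add(Add(Rational(103, 9), Mul(Rational(-1, 9), 27)), 12624) = Add(Add(Rational(103, 9), -3), 12624) = Add(Rational(76, 9), 12624) = Rational(113692, 9)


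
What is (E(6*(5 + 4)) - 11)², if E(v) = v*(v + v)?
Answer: 33884041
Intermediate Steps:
E(v) = 2*v² (E(v) = v*(2*v) = 2*v²)
(E(6*(5 + 4)) - 11)² = (2*(6*(5 + 4))² - 11)² = (2*(6*9)² - 11)² = (2*54² - 11)² = (2*2916 - 11)² = (5832 - 11)² = 5821² = 33884041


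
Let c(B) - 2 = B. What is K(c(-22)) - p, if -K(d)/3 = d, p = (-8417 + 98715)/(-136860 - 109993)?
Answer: 14901478/246853 ≈ 60.366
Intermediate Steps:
c(B) = 2 + B
p = -90298/246853 (p = 90298/(-246853) = 90298*(-1/246853) = -90298/246853 ≈ -0.36580)
K(d) = -3*d
K(c(-22)) - p = -3*(2 - 22) - 1*(-90298/246853) = -3*(-20) + 90298/246853 = 60 + 90298/246853 = 14901478/246853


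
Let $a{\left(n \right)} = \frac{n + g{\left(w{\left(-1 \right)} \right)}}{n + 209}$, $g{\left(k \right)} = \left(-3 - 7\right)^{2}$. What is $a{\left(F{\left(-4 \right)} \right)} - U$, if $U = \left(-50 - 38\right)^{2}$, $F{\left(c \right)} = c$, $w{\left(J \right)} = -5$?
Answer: $- \frac{1587424}{205} \approx -7743.5$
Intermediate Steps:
$U = 7744$ ($U = \left(-88\right)^{2} = 7744$)
$g{\left(k \right)} = 100$ ($g{\left(k \right)} = \left(-3 - 7\right)^{2} = \left(-10\right)^{2} = 100$)
$a{\left(n \right)} = \frac{100 + n}{209 + n}$ ($a{\left(n \right)} = \frac{n + 100}{n + 209} = \frac{100 + n}{209 + n}$)
$a{\left(F{\left(-4 \right)} \right)} - U = \frac{100 - 4}{209 - 4} - 7744 = \frac{1}{205} \cdot 96 - 7744 = \frac{96}{205} - 7744 = - \frac{1587424}{205}$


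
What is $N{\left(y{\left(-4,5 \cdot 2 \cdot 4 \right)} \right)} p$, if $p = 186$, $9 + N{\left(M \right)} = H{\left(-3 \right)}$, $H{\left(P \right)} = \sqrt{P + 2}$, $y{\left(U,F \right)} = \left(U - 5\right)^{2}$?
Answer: $-1674 + 186 i \approx -1674.0 + 186.0 i$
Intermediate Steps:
$y{\left(U,F \right)} = \left(-5 + U\right)^{2}$
$H{\left(P \right)} = \sqrt{2 + P}$
$N{\left(M \right)} = -9 + i$ ($N{\left(M \right)} = -9 + \sqrt{2 - 3} = -9 + \sqrt{-1} = -9 + i$)
$N{\left(y{\left(-4,5 \cdot 2 \cdot 4 \right)} \right)} p = \left(-9 + i\right) 186 = -1674 + 186 i$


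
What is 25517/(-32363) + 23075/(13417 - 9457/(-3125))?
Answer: 1263554423231/1357225966266 ≈ 0.93098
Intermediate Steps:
25517/(-32363) + 23075/(13417 - 9457/(-3125)) = 25517*(-1/32363) + 23075/(13417 - 9457*(-1/3125)) = -25517/32363 + 23075/(13417 + 9457/3125) = -25517/32363 + 23075/(41937582/3125) = -25517/32363 + 23075*(3125/41937582) = -25517/32363 + 72109375/41937582 = 1263554423231/1357225966266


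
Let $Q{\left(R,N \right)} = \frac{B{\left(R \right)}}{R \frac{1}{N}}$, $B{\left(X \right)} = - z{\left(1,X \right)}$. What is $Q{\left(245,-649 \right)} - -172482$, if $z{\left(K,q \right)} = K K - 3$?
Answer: $\frac{42256792}{245} \approx 1.7248 \cdot 10^{5}$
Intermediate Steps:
$z{\left(K,q \right)} = -3 + K^{2}$ ($z{\left(K,q \right)} = K^{2} - 3 = -3 + K^{2}$)
$B{\left(X \right)} = 2$ ($B{\left(X \right)} = - (-3 + 1^{2}) = - (-3 + 1) = \left(-1\right) \left(-2\right) = 2$)
$Q{\left(R,N \right)} = \frac{2 N}{R}$ ($Q{\left(R,N \right)} = \frac{2}{R \frac{1}{N}} = 2 \frac{N}{R} = \frac{2 N}{R}$)
$Q{\left(245,-649 \right)} - -172482 = 2 \left(-649\right) \frac{1}{245} - -172482 = 2 \left(-649\right) \frac{1}{245} + 172482 = - \frac{1298}{245} + 172482 = \frac{42256792}{245}$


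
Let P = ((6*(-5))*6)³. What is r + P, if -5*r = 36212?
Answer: -29196212/5 ≈ -5.8392e+6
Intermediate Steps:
r = -36212/5 (r = -⅕*36212 = -36212/5 ≈ -7242.4)
P = -5832000 (P = (-30*6)³ = (-180)³ = -5832000)
r + P = -36212/5 - 5832000 = -29196212/5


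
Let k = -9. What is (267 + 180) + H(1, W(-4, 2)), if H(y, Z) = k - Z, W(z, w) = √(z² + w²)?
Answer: 438 - 2*√5 ≈ 433.53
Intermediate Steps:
W(z, w) = √(w² + z²)
H(y, Z) = -9 - Z
(267 + 180) + H(1, W(-4, 2)) = (267 + 180) + (-9 - √(2² + (-4)²)) = 447 + (-9 - √(4 + 16)) = 447 + (-9 - √20) = 447 + (-9 - 2*√5) = 438 - 2*√5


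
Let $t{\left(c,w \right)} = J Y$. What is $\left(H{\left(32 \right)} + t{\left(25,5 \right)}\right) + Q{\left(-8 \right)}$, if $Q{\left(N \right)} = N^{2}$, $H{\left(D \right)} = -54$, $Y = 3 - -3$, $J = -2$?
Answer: $-2$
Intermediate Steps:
$Y = 6$ ($Y = 3 + 3 = 6$)
$t{\left(c,w \right)} = -12$ ($t{\left(c,w \right)} = \left(-2\right) 6 = -12$)
$\left(H{\left(32 \right)} + t{\left(25,5 \right)}\right) + Q{\left(-8 \right)} = \left(-54 - 12\right) + \left(-8\right)^{2} = -66 + 64 = -2$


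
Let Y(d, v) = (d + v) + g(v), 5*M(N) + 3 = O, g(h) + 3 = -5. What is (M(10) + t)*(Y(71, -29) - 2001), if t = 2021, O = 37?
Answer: -19943413/5 ≈ -3.9887e+6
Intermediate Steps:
g(h) = -8 (g(h) = -3 - 5 = -8)
M(N) = 34/5 (M(N) = -3/5 + (1/5)*37 = -3/5 + 37/5 = 34/5)
Y(d, v) = -8 + d + v (Y(d, v) = (d + v) - 8 = -8 + d + v)
(M(10) + t)*(Y(71, -29) - 2001) = (34/5 + 2021)*((-8 + 71 - 29) - 2001) = 10139*(34 - 2001)/5 = (10139/5)*(-1967) = -19943413/5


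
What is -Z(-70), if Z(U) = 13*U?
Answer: 910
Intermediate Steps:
-Z(-70) = -13*(-70) = -1*(-910) = 910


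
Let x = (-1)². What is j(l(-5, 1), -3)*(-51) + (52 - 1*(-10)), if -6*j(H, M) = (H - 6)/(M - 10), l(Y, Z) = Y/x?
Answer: 1799/26 ≈ 69.192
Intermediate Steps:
x = 1
l(Y, Z) = Y (l(Y, Z) = Y/1 = Y*1 = Y)
j(H, M) = -(-6 + H)/(6*(-10 + M)) (j(H, M) = -(H - 6)/(6*(M - 10)) = -(-6 + H)/(6*(-10 + M)))
j(l(-5, 1), -3)*(-51) + (52 - 1*(-10)) = ((6 - 1*(-5))/(6*(-10 - 3)))*(-51) + (52 - 1*(-10)) = ((⅙)*(6 + 5)/(-13))*(-51) + (52 + 10) = ((⅙)*(-1/13)*11)*(-51) + 62 = -11/78*(-51) + 62 = 187/26 + 62 = 1799/26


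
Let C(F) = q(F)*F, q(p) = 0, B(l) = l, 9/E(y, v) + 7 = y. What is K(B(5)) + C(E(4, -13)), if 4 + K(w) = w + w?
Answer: 6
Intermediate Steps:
E(y, v) = 9/(-7 + y)
K(w) = -4 + 2*w (K(w) = -4 + (w + w) = -4 + 2*w)
C(F) = 0 (C(F) = 0*F = 0)
K(B(5)) + C(E(4, -13)) = (-4 + 2*5) + 0 = (-4 + 10) + 0 = 6 + 0 = 6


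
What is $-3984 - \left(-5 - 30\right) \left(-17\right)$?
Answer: $-4579$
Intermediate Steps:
$-3984 - \left(-5 - 30\right) \left(-17\right) = -3984 - \left(-35\right) \left(-17\right) = -3984 - 595 = -4579$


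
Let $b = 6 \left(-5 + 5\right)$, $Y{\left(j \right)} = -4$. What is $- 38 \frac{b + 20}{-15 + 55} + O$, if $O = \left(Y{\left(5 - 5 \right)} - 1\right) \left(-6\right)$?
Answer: $11$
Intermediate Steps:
$b = 0$ ($b = 6 \cdot 0 = 0$)
$O = 30$ ($O = \left(-4 - 1\right) \left(-6\right) = \left(-5\right) \left(-6\right) = 30$)
$- 38 \frac{b + 20}{-15 + 55} + O = - 38 \frac{0 + 20}{-15 + 55} + 30 = - 38 \cdot \frac{20}{40} + 30 = - 38 \cdot 20 \cdot \frac{1}{40} + 30 = \left(-38\right) \frac{1}{2} + 30 = -19 + 30 = 11$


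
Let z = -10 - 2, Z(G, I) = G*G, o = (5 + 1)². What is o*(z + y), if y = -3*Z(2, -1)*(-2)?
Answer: 432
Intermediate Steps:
o = 36 (o = 6² = 36)
Z(G, I) = G²
z = -12
y = 24 (y = -3*2²*(-2) = -3*4*(-2) = -12*(-2) = 24)
o*(z + y) = 36*(-12 + 24) = 36*12 = 432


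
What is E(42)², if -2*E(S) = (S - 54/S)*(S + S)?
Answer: 2924100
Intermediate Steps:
E(S) = -S*(S - 54/S) (E(S) = -(S - 54/S)*(S + S)/2 = -(S - 54/S)*2*S/2 = -S*(S - 54/S))
E(42)² = (54 - 1*42²)² = (54 - 1*1764)² = (54 - 1764)² = (-1710)² = 2924100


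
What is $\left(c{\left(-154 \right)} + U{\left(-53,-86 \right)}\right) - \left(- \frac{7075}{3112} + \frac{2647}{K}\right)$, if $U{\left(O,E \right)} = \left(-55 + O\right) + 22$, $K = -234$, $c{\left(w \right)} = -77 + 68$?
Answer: $- \frac{29643373}{364104} \approx -81.415$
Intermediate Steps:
$c{\left(w \right)} = -9$
$U{\left(O,E \right)} = -33 + O$
$\left(c{\left(-154 \right)} + U{\left(-53,-86 \right)}\right) - \left(- \frac{7075}{3112} + \frac{2647}{K}\right) = \left(-9 - 86\right) - \left(- \frac{7075}{3112} - \frac{2647}{234}\right) = \left(-9 - 86\right) - - \frac{4946507}{364104} = -95 + \left(\frac{2647}{234} + \frac{7075}{3112}\right) = -95 + \frac{4946507}{364104} = - \frac{29643373}{364104}$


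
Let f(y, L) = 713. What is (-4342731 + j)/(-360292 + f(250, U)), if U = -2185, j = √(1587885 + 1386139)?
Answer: 4342731/359579 - 2*√743506/359579 ≈ 12.072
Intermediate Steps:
j = 2*√743506 (j = √2974024 = 2*√743506 ≈ 1724.5)
(-4342731 + j)/(-360292 + f(250, U)) = (-4342731 + 2*√743506)/(-360292 + 713) = (-4342731 + 2*√743506)/(-359579) = (-4342731 + 2*√743506)*(-1/359579) = 4342731/359579 - 2*√743506/359579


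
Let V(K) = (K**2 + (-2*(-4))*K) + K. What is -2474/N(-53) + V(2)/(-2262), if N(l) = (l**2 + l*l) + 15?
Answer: -2860057/6370923 ≈ -0.44892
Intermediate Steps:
N(l) = 15 + 2*l**2 (N(l) = (l**2 + l**2) + 15 = 2*l**2 + 15 = 15 + 2*l**2)
V(K) = K**2 + 9*K (V(K) = (K**2 + 8*K) + K = K**2 + 9*K)
-2474/N(-53) + V(2)/(-2262) = -2474/(15 + 2*(-53)**2) + (2*(9 + 2))/(-2262) = -2474/(15 + 2*2809) + (2*11)*(-1/2262) = -2474/(15 + 5618) + 22*(-1/2262) = -2474/5633 - 11/1131 = -2860057/6370923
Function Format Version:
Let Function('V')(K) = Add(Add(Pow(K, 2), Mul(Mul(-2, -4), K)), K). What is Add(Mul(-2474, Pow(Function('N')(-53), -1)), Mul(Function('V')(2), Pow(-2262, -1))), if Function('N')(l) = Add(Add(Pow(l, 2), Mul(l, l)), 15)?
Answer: Rational(-2860057, 6370923) ≈ -0.44892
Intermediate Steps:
Function('N')(l) = Add(15, Mul(2, Pow(l, 2))) (Function('N')(l) = Add(Add(Pow(l, 2), Pow(l, 2)), 15) = Add(Mul(2, Pow(l, 2)), 15) = Add(15, Mul(2, Pow(l, 2))))
Function('V')(K) = Add(Pow(K, 2), Mul(9, K)) (Function('V')(K) = Add(Add(Pow(K, 2), Mul(8, K)), K) = Add(Pow(K, 2), Mul(9, K)))
Add(Mul(-2474, Pow(Function('N')(-53), -1)), Mul(Function('V')(2), Pow(-2262, -1))) = Add(Mul(-2474, Pow(Add(15, Mul(2, Pow(-53, 2))), -1)), Mul(Mul(2, Add(9, 2)), Pow(-2262, -1))) = Add(Mul(-2474, Pow(Add(15, Mul(2, 2809)), -1)), Mul(Mul(2, 11), Rational(-1, 2262))) = Add(Mul(-2474, Pow(Add(15, 5618), -1)), Mul(22, Rational(-1, 2262))) = Add(Mul(-2474, Pow(5633, -1)), Rational(-11, 1131)) = Add(Mul(-2474, Rational(1, 5633)), Rational(-11, 1131)) = Add(Rational(-2474, 5633), Rational(-11, 1131)) = Rational(-2860057, 6370923)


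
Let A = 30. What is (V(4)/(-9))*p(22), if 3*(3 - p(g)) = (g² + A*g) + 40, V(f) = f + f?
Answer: 9400/27 ≈ 348.15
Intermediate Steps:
V(f) = 2*f
p(g) = -31/3 - 10*g - g²/3 (p(g) = 3 - ((g² + 30*g) + 40)/3 = 3 - (40 + g² + 30*g)/3 = 3 + (-40/3 - 10*g - g²/3) = -31/3 - 10*g - g²/3)
(V(4)/(-9))*p(22) = ((2*4)/(-9))*(-31/3 - 10*22 - ⅓*22²) = (8*(-⅑))*(-31/3 - 220 - ⅓*484) = -8*(-31/3 - 220 - 484/3)/9 = -8/9*(-1175/3) = 9400/27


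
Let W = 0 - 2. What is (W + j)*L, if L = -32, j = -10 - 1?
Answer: 416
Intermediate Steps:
j = -11
W = -2
(W + j)*L = (-2 - 11)*(-32) = -13*(-32) = 416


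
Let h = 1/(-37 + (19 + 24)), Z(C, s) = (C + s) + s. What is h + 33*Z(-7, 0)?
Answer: -1385/6 ≈ -230.83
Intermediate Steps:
Z(C, s) = C + 2*s
h = ⅙ (h = 1/(-37 + 43) = 1/6 = ⅙ ≈ 0.16667)
h + 33*Z(-7, 0) = ⅙ + 33*(-7 + 2*0) = ⅙ + 33*(-7 + 0) = ⅙ + 33*(-7) = ⅙ - 231 = -1385/6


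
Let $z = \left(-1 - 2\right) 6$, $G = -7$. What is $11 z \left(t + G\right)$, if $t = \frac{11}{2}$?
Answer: $297$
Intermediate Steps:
$t = \frac{11}{2}$ ($t = 11 \cdot \frac{1}{2} = \frac{11}{2} \approx 5.5$)
$z = -18$ ($z = \left(-3\right) 6 = -18$)
$11 z \left(t + G\right) = 11 \left(-18\right) \left(\frac{11}{2} - 7\right) = \left(-198\right) \left(- \frac{3}{2}\right) = 297$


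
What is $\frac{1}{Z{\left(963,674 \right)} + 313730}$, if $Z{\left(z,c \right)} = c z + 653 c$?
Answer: $\frac{1}{1402914} \approx 7.128 \cdot 10^{-7}$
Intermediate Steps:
$Z{\left(z,c \right)} = 653 c + c z$
$\frac{1}{Z{\left(963,674 \right)} + 313730} = \frac{1}{674 \left(653 + 963\right) + 313730} = \frac{1}{674 \cdot 1616 + 313730} = \frac{1}{1089184 + 313730} = \frac{1}{1402914}$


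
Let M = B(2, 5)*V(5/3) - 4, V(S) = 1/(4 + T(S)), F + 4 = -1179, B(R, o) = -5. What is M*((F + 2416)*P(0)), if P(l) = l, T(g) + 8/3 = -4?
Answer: 0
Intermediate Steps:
F = -1183 (F = -4 - 1179 = -1183)
T(g) = -20/3 (T(g) = -8/3 - 4 = -20/3)
V(S) = -3/8 (V(S) = 1/(4 - 20/3) = 1/(-8/3) = -3/8)
M = -17/8 (M = -5*(-3/8) - 4 = 15/8 - 4 = -17/8 ≈ -2.1250)
M*((F + 2416)*P(0)) = -17*(-1183 + 2416)*0/8 = -20961*0/8 = -17/8*0 = 0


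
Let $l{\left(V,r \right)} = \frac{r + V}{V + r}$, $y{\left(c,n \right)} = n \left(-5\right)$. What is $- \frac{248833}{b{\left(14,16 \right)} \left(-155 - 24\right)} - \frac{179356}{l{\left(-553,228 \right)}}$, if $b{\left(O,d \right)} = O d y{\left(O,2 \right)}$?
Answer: $- \frac{71914830593}{400960} \approx -1.7936 \cdot 10^{5}$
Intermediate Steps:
$y{\left(c,n \right)} = - 5 n$
$l{\left(V,r \right)} = 1$ ($l{\left(V,r \right)} = \frac{V + r}{V + r} = 1$)
$b{\left(O,d \right)} = - 10 O d$ ($b{\left(O,d \right)} = O d \left(\left(-5\right) 2\right) = O d \left(-10\right) = - 10 O d$)
$- \frac{248833}{b{\left(14,16 \right)} \left(-155 - 24\right)} - \frac{179356}{l{\left(-553,228 \right)}} = - \frac{248833}{\left(-10\right) 14 \cdot 16 \left(-155 - 24\right)} - \frac{179356}{1} = - \frac{248833}{\left(-2240\right) \left(-179\right)} - 179356 = - \frac{248833}{400960} - 179356 = - \frac{71914830593}{400960}$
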